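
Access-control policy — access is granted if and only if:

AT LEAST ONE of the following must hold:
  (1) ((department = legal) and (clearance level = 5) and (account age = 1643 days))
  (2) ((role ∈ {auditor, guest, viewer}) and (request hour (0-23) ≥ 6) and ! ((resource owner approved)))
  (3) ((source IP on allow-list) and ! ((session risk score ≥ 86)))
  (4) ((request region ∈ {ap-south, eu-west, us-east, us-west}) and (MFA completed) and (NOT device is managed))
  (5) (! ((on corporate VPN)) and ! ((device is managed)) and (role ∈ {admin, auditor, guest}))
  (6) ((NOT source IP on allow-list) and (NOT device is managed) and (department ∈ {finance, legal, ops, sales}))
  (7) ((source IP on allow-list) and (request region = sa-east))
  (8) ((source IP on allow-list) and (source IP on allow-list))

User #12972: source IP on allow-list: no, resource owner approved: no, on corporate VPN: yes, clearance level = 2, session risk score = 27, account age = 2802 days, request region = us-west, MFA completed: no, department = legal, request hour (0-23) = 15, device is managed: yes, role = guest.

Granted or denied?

Granted

Atomic conditions:
  department = legal: legal == legal is true
  clearance level = 5: 2 == 5 is false
  account age = 1643 days: 2802 == 1643 is false
  role ∈ {auditor, guest, viewer}: guest is in the set → true
  request hour (0-23) ≥ 6: 15 ≥ 6 is true
  resource owner approved: no → false
  source IP on allow-list: no → false
  session risk score ≥ 86: 27 ≥ 86 is false
  request region ∈ {ap-south, eu-west, us-east, us-west}: us-west is in the set → true
  MFA completed: no → false
  NOT device is managed: yes → false
  on corporate VPN: yes → true
  device is managed: yes → true
  role ∈ {admin, auditor, guest}: guest is in the set → true
  NOT source IP on allow-list: no → true
  department ∈ {finance, legal, ops, sales}: legal is in the set → true
  request region = sa-east: us-west == sa-east is false
Combine:
[1] true AND false AND false = false
[2.3] NOT false = true
[2] true AND true AND true = true
[3.2] NOT false = true
[3] false AND true = false
[4] true AND false AND false = false
[5.1] NOT true = false
[5.2] NOT true = false
[5] false AND false AND true = false
[6] true AND false AND true = false
[7] false AND false = false
[8] false AND false = false
[root] false OR true OR false OR false OR false OR false OR false OR false = true
Overall: true → granted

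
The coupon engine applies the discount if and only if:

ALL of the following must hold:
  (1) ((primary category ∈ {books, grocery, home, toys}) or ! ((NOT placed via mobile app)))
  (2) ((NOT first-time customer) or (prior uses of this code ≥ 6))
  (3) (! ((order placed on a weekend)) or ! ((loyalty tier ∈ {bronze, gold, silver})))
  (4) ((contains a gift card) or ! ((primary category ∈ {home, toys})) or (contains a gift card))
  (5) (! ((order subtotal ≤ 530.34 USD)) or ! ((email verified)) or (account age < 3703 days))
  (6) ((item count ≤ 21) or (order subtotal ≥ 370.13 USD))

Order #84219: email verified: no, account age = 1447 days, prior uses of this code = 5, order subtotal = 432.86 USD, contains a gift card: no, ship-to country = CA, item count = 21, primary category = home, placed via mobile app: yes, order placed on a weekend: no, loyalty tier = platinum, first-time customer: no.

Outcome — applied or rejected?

Rejected

Atomic conditions:
  primary category ∈ {books, grocery, home, toys}: home is in the set → true
  NOT placed via mobile app: yes → false
  NOT first-time customer: no → true
  prior uses of this code ≥ 6: 5 ≥ 6 is false
  order placed on a weekend: no → false
  loyalty tier ∈ {bronze, gold, silver}: platinum is not in the set → false
  contains a gift card: no → false
  primary category ∈ {home, toys}: home is in the set → true
  order subtotal ≤ 530.34 USD: 432.86 ≤ 530.34 is true
  email verified: no → false
  account age < 3703 days: 1447 < 3703 is true
  item count ≤ 21: 21 ≤ 21 is true
  order subtotal ≥ 370.13 USD: 432.86 ≥ 370.13 is true
Combine:
[1.2] NOT false = true
[1] true OR true = true
[2] true OR false = true
[3.1] NOT false = true
[3.2] NOT false = true
[3] true OR true = true
[4.2] NOT true = false
[4] false OR false OR false = false
[5.1] NOT true = false
[5.2] NOT false = true
[5] false OR true OR true = true
[6] true OR true = true
[root] true AND true AND true AND false AND true AND true = false
Overall: false → rejected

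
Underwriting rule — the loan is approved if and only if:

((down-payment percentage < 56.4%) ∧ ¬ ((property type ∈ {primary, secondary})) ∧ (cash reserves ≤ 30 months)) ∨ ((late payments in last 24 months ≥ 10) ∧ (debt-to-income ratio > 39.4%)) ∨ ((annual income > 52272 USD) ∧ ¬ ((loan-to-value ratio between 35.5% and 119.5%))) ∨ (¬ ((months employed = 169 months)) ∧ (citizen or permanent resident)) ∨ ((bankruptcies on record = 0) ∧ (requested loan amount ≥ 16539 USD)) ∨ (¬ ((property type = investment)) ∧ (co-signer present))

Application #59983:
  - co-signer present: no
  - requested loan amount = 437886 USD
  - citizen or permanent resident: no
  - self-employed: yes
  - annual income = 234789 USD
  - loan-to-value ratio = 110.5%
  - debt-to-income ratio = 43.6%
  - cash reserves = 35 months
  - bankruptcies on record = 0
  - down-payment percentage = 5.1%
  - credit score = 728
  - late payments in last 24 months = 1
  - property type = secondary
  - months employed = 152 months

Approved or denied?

Approved

Atomic conditions:
  down-payment percentage < 56.4%: 5.1 < 56.4 is true
  property type ∈ {primary, secondary}: secondary is in the set → true
  cash reserves ≤ 30 months: 35 ≤ 30 is false
  late payments in last 24 months ≥ 10: 1 ≥ 10 is false
  debt-to-income ratio > 39.4%: 43.6 > 39.4 is true
  annual income > 52272 USD: 234789 > 52272 is true
  loan-to-value ratio between 35.5% and 119.5%: 110.5 in [35.5, 119.5] is true
  months employed = 169 months: 152 == 169 is false
  citizen or permanent resident: no → false
  bankruptcies on record = 0: 0 == 0 is true
  requested loan amount ≥ 16539 USD: 437886 ≥ 16539 is true
  property type = investment: secondary == investment is false
  co-signer present: no → false
Combine:
[1.2] NOT true = false
[1] true AND false AND false = false
[2] false AND true = false
[3.2] NOT true = false
[3] true AND false = false
[4.1] NOT false = true
[4] true AND false = false
[5] true AND true = true
[6.1] NOT false = true
[6] true AND false = false
[root] false OR false OR false OR false OR true OR false = true
Overall: true → approved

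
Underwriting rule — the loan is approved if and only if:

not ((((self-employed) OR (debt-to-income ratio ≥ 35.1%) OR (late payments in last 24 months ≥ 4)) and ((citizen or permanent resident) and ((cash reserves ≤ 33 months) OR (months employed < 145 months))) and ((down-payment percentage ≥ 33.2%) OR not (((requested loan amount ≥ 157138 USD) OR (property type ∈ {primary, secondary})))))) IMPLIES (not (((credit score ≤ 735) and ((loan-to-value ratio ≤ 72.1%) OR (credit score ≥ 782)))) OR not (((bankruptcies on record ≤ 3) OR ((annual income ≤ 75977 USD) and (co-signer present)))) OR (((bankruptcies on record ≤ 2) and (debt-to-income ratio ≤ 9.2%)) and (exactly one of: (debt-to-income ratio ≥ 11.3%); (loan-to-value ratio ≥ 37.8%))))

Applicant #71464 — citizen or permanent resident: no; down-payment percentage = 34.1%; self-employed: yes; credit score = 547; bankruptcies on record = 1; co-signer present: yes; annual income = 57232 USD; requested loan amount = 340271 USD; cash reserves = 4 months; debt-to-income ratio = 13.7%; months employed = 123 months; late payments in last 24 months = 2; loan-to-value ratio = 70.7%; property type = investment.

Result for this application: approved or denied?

Denied

Atomic conditions:
  self-employed: yes → true
  debt-to-income ratio ≥ 35.1%: 13.7 ≥ 35.1 is false
  late payments in last 24 months ≥ 4: 2 ≥ 4 is false
  citizen or permanent resident: no → false
  cash reserves ≤ 33 months: 4 ≤ 33 is true
  months employed < 145 months: 123 < 145 is true
  down-payment percentage ≥ 33.2%: 34.1 ≥ 33.2 is true
  requested loan amount ≥ 157138 USD: 340271 ≥ 157138 is true
  property type ∈ {primary, secondary}: investment is not in the set → false
  credit score ≤ 735: 547 ≤ 735 is true
  loan-to-value ratio ≤ 72.1%: 70.7 ≤ 72.1 is true
  credit score ≥ 782: 547 ≥ 782 is false
  bankruptcies on record ≤ 3: 1 ≤ 3 is true
  annual income ≤ 75977 USD: 57232 ≤ 75977 is true
  co-signer present: yes → true
  bankruptcies on record ≤ 2: 1 ≤ 2 is true
  debt-to-income ratio ≤ 9.2%: 13.7 ≤ 9.2 is false
  debt-to-income ratio ≥ 11.3%: 13.7 ≥ 11.3 is true
  loan-to-value ratio ≥ 37.8%: 70.7 ≥ 37.8 is true
Combine:
[1.1.1] true OR false OR false = true
[1.1.2.2] true OR true = true
[1.1.2] false AND true = false
[1.1.3.2.1] true OR false = true
[1.1.3.2] NOT true = false
[1.1.3] true OR false = true
[1.1] true AND false AND true = false
[1] NOT false = true
[2.1.1.2] true OR false = true
[2.1.1] true AND true = true
[2.1] NOT true = false
[2.2.1.2] true AND true = true
[2.2.1] true OR true = true
[2.2] NOT true = false
[2.3.1] true AND false = false
[2.3.2] exactly-one(true, true) = false
[2.3] false AND false = false
[2] false OR false OR false = false
[root] true → false = false
Overall: false → denied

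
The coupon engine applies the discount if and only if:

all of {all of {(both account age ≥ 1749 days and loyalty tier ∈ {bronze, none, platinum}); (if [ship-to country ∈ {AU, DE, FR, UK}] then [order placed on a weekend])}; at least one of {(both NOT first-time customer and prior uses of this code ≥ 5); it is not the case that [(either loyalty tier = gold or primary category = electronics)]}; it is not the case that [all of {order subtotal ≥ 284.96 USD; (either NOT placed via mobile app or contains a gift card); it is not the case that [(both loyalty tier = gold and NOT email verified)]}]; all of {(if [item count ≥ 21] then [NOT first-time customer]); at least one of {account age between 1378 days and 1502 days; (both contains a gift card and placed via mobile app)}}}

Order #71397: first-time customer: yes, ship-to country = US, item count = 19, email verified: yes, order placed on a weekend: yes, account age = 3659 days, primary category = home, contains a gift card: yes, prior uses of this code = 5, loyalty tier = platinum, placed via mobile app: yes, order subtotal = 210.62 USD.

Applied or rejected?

Atomic conditions:
  account age ≥ 1749 days: 3659 ≥ 1749 is true
  loyalty tier ∈ {bronze, none, platinum}: platinum is in the set → true
  ship-to country ∈ {AU, DE, FR, UK}: US is not in the set → false
  order placed on a weekend: yes → true
  NOT first-time customer: yes → false
  prior uses of this code ≥ 5: 5 ≥ 5 is true
  loyalty tier = gold: platinum == gold is false
  primary category = electronics: home == electronics is false
  order subtotal ≥ 284.96 USD: 210.62 ≥ 284.96 is false
  NOT placed via mobile app: yes → false
  contains a gift card: yes → true
  NOT email verified: yes → false
  item count ≥ 21: 19 ≥ 21 is false
  account age between 1378 days and 1502 days: 3659 in [1378, 1502] is false
  placed via mobile app: yes → true
Combine:
[1.1] true AND true = true
[1.2] false → true (antecedent false ⇒ implication holds) = true
[1] true AND true = true
[2.1] false AND true = false
[2.2.1] false OR false = false
[2.2] NOT false = true
[2] false OR true = true
[3.1.2] false OR true = true
[3.1.3.1] false AND false = false
[3.1.3] NOT false = true
[3.1] false AND true AND true = false
[3] NOT false = true
[4.1] false → false (antecedent false ⇒ implication holds) = true
[4.2.2] true AND true = true
[4.2] false OR true = true
[4] true AND true = true
[root] true AND true AND true AND true = true
Overall: true → applied

Applied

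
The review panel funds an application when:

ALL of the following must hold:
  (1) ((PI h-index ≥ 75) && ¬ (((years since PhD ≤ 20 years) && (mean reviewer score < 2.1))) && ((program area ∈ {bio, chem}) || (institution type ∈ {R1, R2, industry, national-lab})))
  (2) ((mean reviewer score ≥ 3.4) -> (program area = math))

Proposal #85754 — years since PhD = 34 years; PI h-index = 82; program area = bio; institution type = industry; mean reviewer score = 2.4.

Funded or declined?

Atomic conditions:
  PI h-index ≥ 75: 82 ≥ 75 is true
  years since PhD ≤ 20 years: 34 ≤ 20 is false
  mean reviewer score < 2.1: 2.4 < 2.1 is false
  program area ∈ {bio, chem}: bio is in the set → true
  institution type ∈ {R1, R2, industry, national-lab}: industry is in the set → true
  mean reviewer score ≥ 3.4: 2.4 ≥ 3.4 is false
  program area = math: bio == math is false
Combine:
[1.2.1] false AND false = false
[1.2] NOT false = true
[1.3] true OR true = true
[1] true AND true AND true = true
[2] false → false (antecedent false ⇒ implication holds) = true
[root] true AND true = true
Overall: true → funded

Funded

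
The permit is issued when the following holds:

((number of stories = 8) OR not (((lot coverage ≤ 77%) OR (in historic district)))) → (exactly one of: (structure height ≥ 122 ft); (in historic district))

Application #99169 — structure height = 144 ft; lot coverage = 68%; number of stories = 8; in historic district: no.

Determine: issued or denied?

Issued

Atomic conditions:
  number of stories = 8: 8 == 8 is true
  lot coverage ≤ 77%: 68 ≤ 77 is true
  in historic district: no → false
  structure height ≥ 122 ft: 144 ≥ 122 is true
Combine:
[1.2.1] true OR false = true
[1.2] NOT true = false
[1] true OR false = true
[2] exactly-one(true, false) = true
[root] true → true = true
Overall: true → issued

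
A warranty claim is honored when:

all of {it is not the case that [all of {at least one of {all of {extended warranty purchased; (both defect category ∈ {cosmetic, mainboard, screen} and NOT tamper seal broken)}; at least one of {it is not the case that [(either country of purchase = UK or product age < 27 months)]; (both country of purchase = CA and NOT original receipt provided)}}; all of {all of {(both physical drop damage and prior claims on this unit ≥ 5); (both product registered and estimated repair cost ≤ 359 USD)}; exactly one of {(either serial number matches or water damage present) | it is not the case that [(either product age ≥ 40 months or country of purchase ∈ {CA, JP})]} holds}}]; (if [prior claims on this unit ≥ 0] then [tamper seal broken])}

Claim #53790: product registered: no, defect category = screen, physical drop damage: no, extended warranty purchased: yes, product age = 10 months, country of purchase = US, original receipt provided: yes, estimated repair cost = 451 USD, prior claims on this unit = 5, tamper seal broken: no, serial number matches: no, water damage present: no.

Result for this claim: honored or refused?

Refused

Atomic conditions:
  extended warranty purchased: yes → true
  defect category ∈ {cosmetic, mainboard, screen}: screen is in the set → true
  NOT tamper seal broken: no → true
  country of purchase = UK: US == UK is false
  product age < 27 months: 10 < 27 is true
  country of purchase = CA: US == CA is false
  NOT original receipt provided: yes → false
  physical drop damage: no → false
  prior claims on this unit ≥ 5: 5 ≥ 5 is true
  product registered: no → false
  estimated repair cost ≤ 359 USD: 451 ≤ 359 is false
  serial number matches: no → false
  water damage present: no → false
  product age ≥ 40 months: 10 ≥ 40 is false
  country of purchase ∈ {CA, JP}: US is not in the set → false
  prior claims on this unit ≥ 0: 5 ≥ 0 is true
  tamper seal broken: no → false
Combine:
[1.1.1.1.2] true AND true = true
[1.1.1.1] true AND true = true
[1.1.1.2.1.1] false OR true = true
[1.1.1.2.1] NOT true = false
[1.1.1.2.2] false AND false = false
[1.1.1.2] false OR false = false
[1.1.1] true OR false = true
[1.1.2.1.1] false AND true = false
[1.1.2.1.2] false AND false = false
[1.1.2.1] false AND false = false
[1.1.2.2.1] false OR false = false
[1.1.2.2.2.1] false OR false = false
[1.1.2.2.2] NOT false = true
[1.1.2.2] exactly-one(false, true) = true
[1.1.2] false AND true = false
[1.1] true AND false = false
[1] NOT false = true
[2] true → false = false
[root] true AND false = false
Overall: false → refused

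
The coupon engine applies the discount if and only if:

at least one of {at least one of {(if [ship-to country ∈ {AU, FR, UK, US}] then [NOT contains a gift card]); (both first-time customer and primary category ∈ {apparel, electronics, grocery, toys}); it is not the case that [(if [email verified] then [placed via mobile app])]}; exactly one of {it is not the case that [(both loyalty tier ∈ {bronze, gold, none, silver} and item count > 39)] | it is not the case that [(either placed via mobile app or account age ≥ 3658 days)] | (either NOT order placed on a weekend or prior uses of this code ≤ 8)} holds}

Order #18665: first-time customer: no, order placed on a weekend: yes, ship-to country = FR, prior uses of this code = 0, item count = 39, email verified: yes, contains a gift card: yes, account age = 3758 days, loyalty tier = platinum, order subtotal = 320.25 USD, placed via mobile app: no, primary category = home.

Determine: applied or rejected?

Atomic conditions:
  ship-to country ∈ {AU, FR, UK, US}: FR is in the set → true
  NOT contains a gift card: yes → false
  first-time customer: no → false
  primary category ∈ {apparel, electronics, grocery, toys}: home is not in the set → false
  email verified: yes → true
  placed via mobile app: no → false
  loyalty tier ∈ {bronze, gold, none, silver}: platinum is not in the set → false
  item count > 39: 39 > 39 is false
  account age ≥ 3658 days: 3758 ≥ 3658 is true
  NOT order placed on a weekend: yes → false
  prior uses of this code ≤ 8: 0 ≤ 8 is true
Combine:
[1.1] true → false = false
[1.2] false AND false = false
[1.3.1] true → false = false
[1.3] NOT false = true
[1] false OR false OR true = true
[2.1.1] false AND false = false
[2.1] NOT false = true
[2.2.1] false OR true = true
[2.2] NOT true = false
[2.3] false OR true = true
[2] exactly-one(true, false, true) = false
[root] true OR false = true
Overall: true → applied

Applied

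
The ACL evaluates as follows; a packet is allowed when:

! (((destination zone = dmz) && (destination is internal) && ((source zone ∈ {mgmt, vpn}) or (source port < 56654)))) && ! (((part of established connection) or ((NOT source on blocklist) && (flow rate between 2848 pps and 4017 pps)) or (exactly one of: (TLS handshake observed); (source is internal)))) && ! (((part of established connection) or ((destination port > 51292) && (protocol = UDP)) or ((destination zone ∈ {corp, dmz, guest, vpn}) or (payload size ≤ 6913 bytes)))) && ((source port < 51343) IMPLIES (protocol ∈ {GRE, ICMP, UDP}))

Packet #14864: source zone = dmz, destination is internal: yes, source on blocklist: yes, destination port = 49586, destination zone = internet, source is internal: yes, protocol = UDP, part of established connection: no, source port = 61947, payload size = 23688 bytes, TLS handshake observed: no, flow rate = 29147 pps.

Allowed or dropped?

Dropped

Atomic conditions:
  destination zone = dmz: internet == dmz is false
  destination is internal: yes → true
  source zone ∈ {mgmt, vpn}: dmz is not in the set → false
  source port < 56654: 61947 < 56654 is false
  part of established connection: no → false
  NOT source on blocklist: yes → false
  flow rate between 2848 pps and 4017 pps: 29147 in [2848, 4017] is false
  TLS handshake observed: no → false
  source is internal: yes → true
  destination port > 51292: 49586 > 51292 is false
  protocol = UDP: UDP == UDP is true
  destination zone ∈ {corp, dmz, guest, vpn}: internet is not in the set → false
  payload size ≤ 6913 bytes: 23688 ≤ 6913 is false
  source port < 51343: 61947 < 51343 is false
  protocol ∈ {GRE, ICMP, UDP}: UDP is in the set → true
Combine:
[1.1.3] false OR false = false
[1.1] false AND true AND false = false
[1] NOT false = true
[2.1.2] false AND false = false
[2.1.3] exactly-one(false, true) = true
[2.1] false OR false OR true = true
[2] NOT true = false
[3.1.2] false AND true = false
[3.1.3] false OR false = false
[3.1] false OR false OR false = false
[3] NOT false = true
[4] false → true (antecedent false ⇒ implication holds) = true
[root] true AND false AND true AND true = false
Overall: false → dropped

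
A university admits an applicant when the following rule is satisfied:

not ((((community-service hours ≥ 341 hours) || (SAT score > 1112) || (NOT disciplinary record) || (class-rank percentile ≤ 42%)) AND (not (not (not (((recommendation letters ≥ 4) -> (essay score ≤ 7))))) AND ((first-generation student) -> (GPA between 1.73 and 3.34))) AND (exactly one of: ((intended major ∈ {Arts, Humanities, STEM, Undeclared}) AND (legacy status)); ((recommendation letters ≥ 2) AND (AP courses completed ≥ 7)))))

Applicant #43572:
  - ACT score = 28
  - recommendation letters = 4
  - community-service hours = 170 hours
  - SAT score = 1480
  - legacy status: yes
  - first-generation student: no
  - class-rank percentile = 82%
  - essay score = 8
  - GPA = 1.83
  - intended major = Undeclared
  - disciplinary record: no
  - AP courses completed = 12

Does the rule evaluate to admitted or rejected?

Atomic conditions:
  community-service hours ≥ 341 hours: 170 ≥ 341 is false
  SAT score > 1112: 1480 > 1112 is true
  NOT disciplinary record: no → true
  class-rank percentile ≤ 42%: 82 ≤ 42 is false
  recommendation letters ≥ 4: 4 ≥ 4 is true
  essay score ≤ 7: 8 ≤ 7 is false
  first-generation student: no → false
  GPA between 1.73 and 3.34: 1.83 in [1.73, 3.34] is true
  intended major ∈ {Arts, Humanities, STEM, Undeclared}: Undeclared is in the set → true
  legacy status: yes → true
  recommendation letters ≥ 2: 4 ≥ 2 is true
  AP courses completed ≥ 7: 12 ≥ 7 is true
Combine:
[1.1] false OR true OR true OR false = true
[1.2.1.1.1.1] true → false = false
[1.2.1.1.1] NOT false = true
[1.2.1.1] NOT true = false
[1.2.1] NOT false = true
[1.2.2] false → true (antecedent false ⇒ implication holds) = true
[1.2] true AND true = true
[1.3.1] true AND true = true
[1.3.2] true AND true = true
[1.3] exactly-one(true, true) = false
[1] true AND true AND false = false
[root] NOT false = true
Overall: true → admitted

Admitted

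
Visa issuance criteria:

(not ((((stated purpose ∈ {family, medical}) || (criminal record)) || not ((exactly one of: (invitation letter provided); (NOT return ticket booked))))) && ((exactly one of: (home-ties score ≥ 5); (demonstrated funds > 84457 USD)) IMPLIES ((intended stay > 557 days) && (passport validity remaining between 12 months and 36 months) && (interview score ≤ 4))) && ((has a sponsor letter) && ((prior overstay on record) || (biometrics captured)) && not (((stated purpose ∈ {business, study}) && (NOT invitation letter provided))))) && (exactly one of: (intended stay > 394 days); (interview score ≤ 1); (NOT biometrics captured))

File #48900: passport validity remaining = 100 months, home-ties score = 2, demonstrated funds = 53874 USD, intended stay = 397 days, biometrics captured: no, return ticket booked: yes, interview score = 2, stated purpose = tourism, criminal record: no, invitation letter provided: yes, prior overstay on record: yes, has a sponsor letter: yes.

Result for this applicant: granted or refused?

Refused

Atomic conditions:
  stated purpose ∈ {family, medical}: tourism is not in the set → false
  criminal record: no → false
  invitation letter provided: yes → true
  NOT return ticket booked: yes → false
  home-ties score ≥ 5: 2 ≥ 5 is false
  demonstrated funds > 84457 USD: 53874 > 84457 is false
  intended stay > 557 days: 397 > 557 is false
  passport validity remaining between 12 months and 36 months: 100 in [12, 36] is false
  interview score ≤ 4: 2 ≤ 4 is true
  has a sponsor letter: yes → true
  prior overstay on record: yes → true
  biometrics captured: no → false
  stated purpose ∈ {business, study}: tourism is not in the set → false
  NOT invitation letter provided: yes → false
  intended stay > 394 days: 397 > 394 is true
  interview score ≤ 1: 2 ≤ 1 is false
  NOT biometrics captured: no → true
Combine:
[1.1.1.1] false OR false = false
[1.1.1.2.1] exactly-one(true, false) = true
[1.1.1.2] NOT true = false
[1.1.1] false OR false = false
[1.1] NOT false = true
[1.2.1] exactly-one(false, false) = false
[1.2.2] false AND false AND true = false
[1.2] false → false (antecedent false ⇒ implication holds) = true
[1.3.2] true OR false = true
[1.3.3.1] false AND false = false
[1.3.3] NOT false = true
[1.3] true AND true AND true = true
[1] true AND true AND true = true
[2] exactly-one(true, false, true) = false
[root] true AND false = false
Overall: false → refused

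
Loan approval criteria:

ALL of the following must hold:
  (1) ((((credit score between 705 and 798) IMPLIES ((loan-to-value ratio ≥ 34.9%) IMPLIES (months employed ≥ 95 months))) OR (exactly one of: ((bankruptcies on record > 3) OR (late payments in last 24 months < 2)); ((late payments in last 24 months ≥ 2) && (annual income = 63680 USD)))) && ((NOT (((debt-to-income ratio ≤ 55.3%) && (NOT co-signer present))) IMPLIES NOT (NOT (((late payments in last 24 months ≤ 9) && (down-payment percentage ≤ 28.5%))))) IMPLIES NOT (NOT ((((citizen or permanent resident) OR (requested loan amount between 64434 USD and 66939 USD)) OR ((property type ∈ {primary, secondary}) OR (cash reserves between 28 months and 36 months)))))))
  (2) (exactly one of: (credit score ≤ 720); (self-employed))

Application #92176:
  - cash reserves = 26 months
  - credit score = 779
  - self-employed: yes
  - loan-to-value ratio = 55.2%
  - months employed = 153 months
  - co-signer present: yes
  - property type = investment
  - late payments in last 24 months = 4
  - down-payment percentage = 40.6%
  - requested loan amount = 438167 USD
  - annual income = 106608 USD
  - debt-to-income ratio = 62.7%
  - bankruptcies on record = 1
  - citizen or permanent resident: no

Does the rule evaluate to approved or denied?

Approved

Atomic conditions:
  credit score between 705 and 798: 779 in [705, 798] is true
  loan-to-value ratio ≥ 34.9%: 55.2 ≥ 34.9 is true
  months employed ≥ 95 months: 153 ≥ 95 is true
  bankruptcies on record > 3: 1 > 3 is false
  late payments in last 24 months < 2: 4 < 2 is false
  late payments in last 24 months ≥ 2: 4 ≥ 2 is true
  annual income = 63680 USD: 106608 == 63680 is false
  debt-to-income ratio ≤ 55.3%: 62.7 ≤ 55.3 is false
  NOT co-signer present: yes → false
  late payments in last 24 months ≤ 9: 4 ≤ 9 is true
  down-payment percentage ≤ 28.5%: 40.6 ≤ 28.5 is false
  citizen or permanent resident: no → false
  requested loan amount between 64434 USD and 66939 USD: 438167 in [64434, 66939] is false
  property type ∈ {primary, secondary}: investment is not in the set → false
  cash reserves between 28 months and 36 months: 26 in [28, 36] is false
  credit score ≤ 720: 779 ≤ 720 is false
  self-employed: yes → true
Combine:
[1.1.1.2] true → true = true
[1.1.1] true → true = true
[1.1.2.1] false OR false = false
[1.1.2.2] true AND false = false
[1.1.2] exactly-one(false, false) = false
[1.1] true OR false = true
[1.2.1.1.1] false AND false = false
[1.2.1.1] NOT false = true
[1.2.1.2.1.1] true AND false = false
[1.2.1.2.1] NOT false = true
[1.2.1.2] NOT true = false
[1.2.1] true → false = false
[1.2.2.1.1.1] false OR false = false
[1.2.2.1.1.2] false OR false = false
[1.2.2.1.1] false OR false = false
[1.2.2.1] NOT false = true
[1.2.2] NOT true = false
[1.2] false → false (antecedent false ⇒ implication holds) = true
[1] true AND true = true
[2] exactly-one(false, true) = true
[root] true AND true = true
Overall: true → approved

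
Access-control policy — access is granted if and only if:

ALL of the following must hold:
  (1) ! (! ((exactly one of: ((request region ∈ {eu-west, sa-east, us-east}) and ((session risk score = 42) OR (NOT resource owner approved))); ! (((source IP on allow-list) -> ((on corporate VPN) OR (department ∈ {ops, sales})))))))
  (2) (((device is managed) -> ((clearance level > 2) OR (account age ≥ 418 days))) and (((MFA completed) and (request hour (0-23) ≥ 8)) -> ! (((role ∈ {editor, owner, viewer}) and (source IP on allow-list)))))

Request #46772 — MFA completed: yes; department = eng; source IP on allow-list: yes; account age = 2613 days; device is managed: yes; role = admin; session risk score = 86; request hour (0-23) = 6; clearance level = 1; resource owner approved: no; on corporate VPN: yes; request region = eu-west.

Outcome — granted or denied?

Granted

Atomic conditions:
  request region ∈ {eu-west, sa-east, us-east}: eu-west is in the set → true
  session risk score = 42: 86 == 42 is false
  NOT resource owner approved: no → true
  source IP on allow-list: yes → true
  on corporate VPN: yes → true
  department ∈ {ops, sales}: eng is not in the set → false
  device is managed: yes → true
  clearance level > 2: 1 > 2 is false
  account age ≥ 418 days: 2613 ≥ 418 is true
  MFA completed: yes → true
  request hour (0-23) ≥ 8: 6 ≥ 8 is false
  role ∈ {editor, owner, viewer}: admin is not in the set → false
Combine:
[1.1.1.1.2] false OR true = true
[1.1.1.1] true AND true = true
[1.1.1.2.1.2] true OR false = true
[1.1.1.2.1] true → true = true
[1.1.1.2] NOT true = false
[1.1.1] exactly-one(true, false) = true
[1.1] NOT true = false
[1] NOT false = true
[2.1.2] false OR true = true
[2.1] true → true = true
[2.2.1] true AND false = false
[2.2.2.1] false AND true = false
[2.2.2] NOT false = true
[2.2] false → true (antecedent false ⇒ implication holds) = true
[2] true AND true = true
[root] true AND true = true
Overall: true → granted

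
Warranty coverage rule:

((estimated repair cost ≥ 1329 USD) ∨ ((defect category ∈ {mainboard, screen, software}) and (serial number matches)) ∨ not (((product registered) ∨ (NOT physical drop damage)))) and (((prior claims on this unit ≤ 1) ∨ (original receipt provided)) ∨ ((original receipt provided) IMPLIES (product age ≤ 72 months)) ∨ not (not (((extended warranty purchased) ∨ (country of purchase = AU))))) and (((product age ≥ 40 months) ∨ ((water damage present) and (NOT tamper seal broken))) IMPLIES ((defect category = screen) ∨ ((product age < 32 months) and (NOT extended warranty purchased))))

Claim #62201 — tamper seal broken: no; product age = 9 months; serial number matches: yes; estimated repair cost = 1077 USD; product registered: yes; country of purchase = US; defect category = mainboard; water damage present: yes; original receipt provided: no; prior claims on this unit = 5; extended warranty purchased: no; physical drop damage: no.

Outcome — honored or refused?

Honored

Atomic conditions:
  estimated repair cost ≥ 1329 USD: 1077 ≥ 1329 is false
  defect category ∈ {mainboard, screen, software}: mainboard is in the set → true
  serial number matches: yes → true
  product registered: yes → true
  NOT physical drop damage: no → true
  prior claims on this unit ≤ 1: 5 ≤ 1 is false
  original receipt provided: no → false
  product age ≤ 72 months: 9 ≤ 72 is true
  extended warranty purchased: no → false
  country of purchase = AU: US == AU is false
  product age ≥ 40 months: 9 ≥ 40 is false
  water damage present: yes → true
  NOT tamper seal broken: no → true
  defect category = screen: mainboard == screen is false
  product age < 32 months: 9 < 32 is true
  NOT extended warranty purchased: no → true
Combine:
[1.2] true AND true = true
[1.3.1] true OR true = true
[1.3] NOT true = false
[1] false OR true OR false = true
[2.1] false OR false = false
[2.2] false → true (antecedent false ⇒ implication holds) = true
[2.3.1.1] false OR false = false
[2.3.1] NOT false = true
[2.3] NOT true = false
[2] false OR true OR false = true
[3.1.2] true AND true = true
[3.1] false OR true = true
[3.2.2] true AND true = true
[3.2] false OR true = true
[3] true → true = true
[root] true AND true AND true = true
Overall: true → honored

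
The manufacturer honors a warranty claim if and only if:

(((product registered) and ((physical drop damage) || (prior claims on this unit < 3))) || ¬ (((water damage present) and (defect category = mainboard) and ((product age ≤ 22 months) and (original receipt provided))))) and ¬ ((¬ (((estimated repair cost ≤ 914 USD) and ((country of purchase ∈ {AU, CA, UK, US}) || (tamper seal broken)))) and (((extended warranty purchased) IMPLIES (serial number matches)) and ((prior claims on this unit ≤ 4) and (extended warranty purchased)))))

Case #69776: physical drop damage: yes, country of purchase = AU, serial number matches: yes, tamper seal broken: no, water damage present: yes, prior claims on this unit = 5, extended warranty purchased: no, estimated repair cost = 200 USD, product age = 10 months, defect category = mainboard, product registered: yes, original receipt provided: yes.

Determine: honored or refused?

Honored

Atomic conditions:
  product registered: yes → true
  physical drop damage: yes → true
  prior claims on this unit < 3: 5 < 3 is false
  water damage present: yes → true
  defect category = mainboard: mainboard == mainboard is true
  product age ≤ 22 months: 10 ≤ 22 is true
  original receipt provided: yes → true
  estimated repair cost ≤ 914 USD: 200 ≤ 914 is true
  country of purchase ∈ {AU, CA, UK, US}: AU is in the set → true
  tamper seal broken: no → false
  extended warranty purchased: no → false
  serial number matches: yes → true
  prior claims on this unit ≤ 4: 5 ≤ 4 is false
Combine:
[1.1.2] true OR false = true
[1.1] true AND true = true
[1.2.1.3] true AND true = true
[1.2.1] true AND true AND true = true
[1.2] NOT true = false
[1] true OR false = true
[2.1.1.1.2] true OR false = true
[2.1.1.1] true AND true = true
[2.1.1] NOT true = false
[2.1.2.1] false → true (antecedent false ⇒ implication holds) = true
[2.1.2.2] false AND false = false
[2.1.2] true AND false = false
[2.1] false AND false = false
[2] NOT false = true
[root] true AND true = true
Overall: true → honored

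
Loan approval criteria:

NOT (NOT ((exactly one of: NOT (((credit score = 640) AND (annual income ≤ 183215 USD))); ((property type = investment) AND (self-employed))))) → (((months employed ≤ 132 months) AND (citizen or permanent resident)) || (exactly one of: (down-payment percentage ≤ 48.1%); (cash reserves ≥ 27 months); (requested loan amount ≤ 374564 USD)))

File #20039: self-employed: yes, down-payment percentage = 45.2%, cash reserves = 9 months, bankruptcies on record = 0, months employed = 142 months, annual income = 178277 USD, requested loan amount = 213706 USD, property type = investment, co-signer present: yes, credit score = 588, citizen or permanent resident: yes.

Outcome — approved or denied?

Atomic conditions:
  credit score = 640: 588 == 640 is false
  annual income ≤ 183215 USD: 178277 ≤ 183215 is true
  property type = investment: investment == investment is true
  self-employed: yes → true
  months employed ≤ 132 months: 142 ≤ 132 is false
  citizen or permanent resident: yes → true
  down-payment percentage ≤ 48.1%: 45.2 ≤ 48.1 is true
  cash reserves ≥ 27 months: 9 ≥ 27 is false
  requested loan amount ≤ 374564 USD: 213706 ≤ 374564 is true
Combine:
[1.1.1.1.1] false AND true = false
[1.1.1.1] NOT false = true
[1.1.1.2] true AND true = true
[1.1.1] exactly-one(true, true) = false
[1.1] NOT false = true
[1] NOT true = false
[2.1] false AND true = false
[2.2] exactly-one(true, false, true) = false
[2] false OR false = false
[root] false → false (antecedent false ⇒ implication holds) = true
Overall: true → approved

Approved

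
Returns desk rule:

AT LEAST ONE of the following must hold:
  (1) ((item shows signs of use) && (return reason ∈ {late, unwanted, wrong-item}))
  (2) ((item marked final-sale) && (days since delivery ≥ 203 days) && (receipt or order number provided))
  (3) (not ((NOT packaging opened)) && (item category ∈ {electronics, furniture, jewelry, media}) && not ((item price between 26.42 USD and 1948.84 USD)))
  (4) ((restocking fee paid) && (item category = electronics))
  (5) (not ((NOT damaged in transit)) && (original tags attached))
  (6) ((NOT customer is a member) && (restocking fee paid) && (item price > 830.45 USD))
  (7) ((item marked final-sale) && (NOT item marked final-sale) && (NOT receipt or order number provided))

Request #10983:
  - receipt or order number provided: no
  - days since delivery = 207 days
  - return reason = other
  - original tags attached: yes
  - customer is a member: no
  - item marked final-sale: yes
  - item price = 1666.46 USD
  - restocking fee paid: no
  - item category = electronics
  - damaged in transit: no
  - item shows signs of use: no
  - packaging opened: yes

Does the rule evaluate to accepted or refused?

Atomic conditions:
  item shows signs of use: no → false
  return reason ∈ {late, unwanted, wrong-item}: other is not in the set → false
  item marked final-sale: yes → true
  days since delivery ≥ 203 days: 207 ≥ 203 is true
  receipt or order number provided: no → false
  NOT packaging opened: yes → false
  item category ∈ {electronics, furniture, jewelry, media}: electronics is in the set → true
  item price between 26.42 USD and 1948.84 USD: 1666.46 in [26.42, 1948.84] is true
  restocking fee paid: no → false
  item category = electronics: electronics == electronics is true
  NOT damaged in transit: no → true
  original tags attached: yes → true
  NOT customer is a member: no → true
  item price > 830.45 USD: 1666.46 > 830.45 is true
  NOT item marked final-sale: yes → false
  NOT receipt or order number provided: no → true
Combine:
[1] false AND false = false
[2] true AND true AND false = false
[3.1] NOT false = true
[3.3] NOT true = false
[3] true AND true AND false = false
[4] false AND true = false
[5.1] NOT true = false
[5] false AND true = false
[6] true AND false AND true = false
[7] true AND false AND true = false
[root] false OR false OR false OR false OR false OR false OR false = false
Overall: false → refused

Refused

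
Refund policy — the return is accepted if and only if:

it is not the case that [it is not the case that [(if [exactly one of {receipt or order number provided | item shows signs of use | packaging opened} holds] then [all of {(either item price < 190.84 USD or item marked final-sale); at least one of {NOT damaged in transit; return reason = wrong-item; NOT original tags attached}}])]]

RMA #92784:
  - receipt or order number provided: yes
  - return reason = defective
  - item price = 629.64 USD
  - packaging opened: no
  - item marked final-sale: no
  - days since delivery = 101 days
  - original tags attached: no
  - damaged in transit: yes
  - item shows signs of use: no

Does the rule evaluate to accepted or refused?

Refused

Atomic conditions:
  receipt or order number provided: yes → true
  item shows signs of use: no → false
  packaging opened: no → false
  item price < 190.84 USD: 629.64 < 190.84 is false
  item marked final-sale: no → false
  NOT damaged in transit: yes → false
  return reason = wrong-item: defective == wrong-item is false
  NOT original tags attached: no → true
Combine:
[1.1.1] exactly-one(true, false, false) = true
[1.1.2.1] false OR false = false
[1.1.2.2] false OR false OR true = true
[1.1.2] false AND true = false
[1.1] true → false = false
[1] NOT false = true
[root] NOT true = false
Overall: false → refused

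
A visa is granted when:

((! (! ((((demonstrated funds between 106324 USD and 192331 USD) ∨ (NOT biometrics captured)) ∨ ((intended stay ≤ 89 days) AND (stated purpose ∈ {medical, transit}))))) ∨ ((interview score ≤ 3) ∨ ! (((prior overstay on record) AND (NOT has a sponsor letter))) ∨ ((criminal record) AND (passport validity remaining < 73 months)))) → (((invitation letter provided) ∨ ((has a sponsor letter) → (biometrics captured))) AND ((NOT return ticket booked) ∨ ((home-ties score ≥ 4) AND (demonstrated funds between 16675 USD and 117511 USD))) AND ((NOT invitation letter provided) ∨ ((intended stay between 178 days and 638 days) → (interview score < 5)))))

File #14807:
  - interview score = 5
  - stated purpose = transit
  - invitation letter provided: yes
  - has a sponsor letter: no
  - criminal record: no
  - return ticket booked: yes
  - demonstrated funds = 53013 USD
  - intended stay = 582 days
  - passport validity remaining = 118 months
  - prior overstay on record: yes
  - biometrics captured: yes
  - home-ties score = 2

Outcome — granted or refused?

Atomic conditions:
  demonstrated funds between 106324 USD and 192331 USD: 53013 in [106324, 192331] is false
  NOT biometrics captured: yes → false
  intended stay ≤ 89 days: 582 ≤ 89 is false
  stated purpose ∈ {medical, transit}: transit is in the set → true
  interview score ≤ 3: 5 ≤ 3 is false
  prior overstay on record: yes → true
  NOT has a sponsor letter: no → true
  criminal record: no → false
  passport validity remaining < 73 months: 118 < 73 is false
  invitation letter provided: yes → true
  has a sponsor letter: no → false
  biometrics captured: yes → true
  NOT return ticket booked: yes → false
  home-ties score ≥ 4: 2 ≥ 4 is false
  demonstrated funds between 16675 USD and 117511 USD: 53013 in [16675, 117511] is true
  NOT invitation letter provided: yes → false
  intended stay between 178 days and 638 days: 582 in [178, 638] is true
  interview score < 5: 5 < 5 is false
Combine:
[1.1.1.1.1] false OR false = false
[1.1.1.1.2] false AND true = false
[1.1.1.1] false OR false = false
[1.1.1] NOT false = true
[1.1] NOT true = false
[1.2.2.1] true AND true = true
[1.2.2] NOT true = false
[1.2.3] false AND false = false
[1.2] false OR false OR false = false
[1] false OR false = false
[2.1.2] false → true (antecedent false ⇒ implication holds) = true
[2.1] true OR true = true
[2.2.2] false AND true = false
[2.2] false OR false = false
[2.3.2] true → false = false
[2.3] false OR false = false
[2] true AND false AND false = false
[root] false → false (antecedent false ⇒ implication holds) = true
Overall: true → granted

Granted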